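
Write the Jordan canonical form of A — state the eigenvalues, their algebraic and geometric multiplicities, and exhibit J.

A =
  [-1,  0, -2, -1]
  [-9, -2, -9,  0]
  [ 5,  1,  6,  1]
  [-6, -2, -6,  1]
J_2(1) ⊕ J_2(1)

The characteristic polynomial is
  det(x·I − A) = x^4 - 4*x^3 + 6*x^2 - 4*x + 1 = (x - 1)^4

Eigenvalues and multiplicities (the geometric multiplicity of λ is n − rank(A − λI), which equals the number of Jordan blocks for λ):
  λ = 1: algebraic multiplicity = 4, geometric multiplicity = 2

Determining the block sizes for each eigenvalue:
  λ = 1: with am = 4 and gm = 2, the partition is not yet determined (e.g. several partitions of 4 into 2 parts exist). Let N = A − (1)·I. Computing rank(N^1) = 2, rank(N^2) = 0; the number of blocks of size ≥ j is rank(N^{j−1}) − rank(N^j), giving [2, 2]. So we have 2 block(s) of size 2 → block sizes [2, 2]

Assembling the blocks gives a Jordan form
J =
  [1, 1, 0, 0]
  [0, 1, 0, 0]
  [0, 0, 1, 1]
  [0, 0, 0, 1]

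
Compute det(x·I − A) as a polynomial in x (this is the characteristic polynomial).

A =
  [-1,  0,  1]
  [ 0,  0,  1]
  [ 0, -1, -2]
x^3 + 3*x^2 + 3*x + 1

Expanding det(x·I − A) (e.g. by cofactor expansion or by noting that A is similar to its Jordan form J, which has the same characteristic polynomial as A) gives
  χ_A(x) = x^3 + 3*x^2 + 3*x + 1
which factors as (x + 1)^3. The eigenvalues (with algebraic multiplicities) are λ = -1 with multiplicity 3.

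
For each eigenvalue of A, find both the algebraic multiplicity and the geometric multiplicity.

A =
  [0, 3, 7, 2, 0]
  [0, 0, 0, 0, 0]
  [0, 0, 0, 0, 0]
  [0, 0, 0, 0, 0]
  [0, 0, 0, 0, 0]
λ = 0: alg = 5, geom = 4

Step 1 — factor the characteristic polynomial to read off the algebraic multiplicities:
  χ_A(x) = x^5

Step 2 — compute geometric multiplicities via the rank-nullity identity g(λ) = n − rank(A − λI):
  rank(A − (0)·I) = 1, so dim ker(A − (0)·I) = n − 1 = 4

Summary:
  λ = 0: algebraic multiplicity = 5, geometric multiplicity = 4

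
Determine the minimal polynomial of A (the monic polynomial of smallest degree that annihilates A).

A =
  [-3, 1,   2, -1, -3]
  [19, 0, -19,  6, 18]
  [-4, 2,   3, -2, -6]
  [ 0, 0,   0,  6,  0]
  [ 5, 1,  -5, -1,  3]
x^3 - 4*x^2 - 11*x - 6

The characteristic polynomial is χ_A(x) = (x - 6)^2*(x + 1)^3, so the eigenvalues are known. The minimal polynomial is
  m_A(x) = Π_λ (x − λ)^{k_λ}
where k_λ is the size of the *largest* Jordan block for λ (equivalently, the smallest k with (A − λI)^k v = 0 for every generalised eigenvector v of λ).

  λ = -1: largest Jordan block has size 2, contributing (x + 1)^2
  λ = 6: largest Jordan block has size 1, contributing (x − 6)

So m_A(x) = (x - 6)*(x + 1)^2 = x^3 - 4*x^2 - 11*x - 6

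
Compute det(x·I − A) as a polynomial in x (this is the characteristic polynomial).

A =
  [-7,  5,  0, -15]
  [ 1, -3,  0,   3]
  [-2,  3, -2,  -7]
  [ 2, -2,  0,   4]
x^4 + 8*x^3 + 24*x^2 + 32*x + 16

Expanding det(x·I − A) (e.g. by cofactor expansion or by noting that A is similar to its Jordan form J, which has the same characteristic polynomial as A) gives
  χ_A(x) = x^4 + 8*x^3 + 24*x^2 + 32*x + 16
which factors as (x + 2)^4. The eigenvalues (with algebraic multiplicities) are λ = -2 with multiplicity 4.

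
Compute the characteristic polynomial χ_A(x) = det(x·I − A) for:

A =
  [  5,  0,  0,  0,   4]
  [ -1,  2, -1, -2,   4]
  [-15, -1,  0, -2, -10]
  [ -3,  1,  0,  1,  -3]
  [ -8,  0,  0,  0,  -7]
x^5 - x^4 - 6*x^3 + 14*x^2 - 11*x + 3

Expanding det(x·I − A) (e.g. by cofactor expansion or by noting that A is similar to its Jordan form J, which has the same characteristic polynomial as A) gives
  χ_A(x) = x^5 - x^4 - 6*x^3 + 14*x^2 - 11*x + 3
which factors as (x - 1)^4*(x + 3). The eigenvalues (with algebraic multiplicities) are λ = -3 with multiplicity 1, λ = 1 with multiplicity 4.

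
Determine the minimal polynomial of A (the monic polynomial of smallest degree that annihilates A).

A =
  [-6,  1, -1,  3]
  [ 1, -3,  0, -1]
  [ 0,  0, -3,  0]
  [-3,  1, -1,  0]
x^3 + 9*x^2 + 27*x + 27

The characteristic polynomial is χ_A(x) = (x + 3)^4, so the eigenvalues are known. The minimal polynomial is
  m_A(x) = Π_λ (x − λ)^{k_λ}
where k_λ is the size of the *largest* Jordan block for λ (equivalently, the smallest k with (A − λI)^k v = 0 for every generalised eigenvector v of λ).

  λ = -3: largest Jordan block has size 3, contributing (x + 3)^3

So m_A(x) = (x + 3)^3 = x^3 + 9*x^2 + 27*x + 27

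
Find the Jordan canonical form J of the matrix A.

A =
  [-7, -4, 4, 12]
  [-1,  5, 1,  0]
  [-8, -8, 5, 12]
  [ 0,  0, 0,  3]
J_1(-3) ⊕ J_2(3) ⊕ J_1(3)

The characteristic polynomial is
  det(x·I − A) = x^4 - 6*x^3 + 54*x - 81 = (x - 3)^3*(x + 3)

Eigenvalues and multiplicities (the geometric multiplicity of λ is n − rank(A − λI), which equals the number of Jordan blocks for λ):
  λ = -3: algebraic multiplicity = 1, geometric multiplicity = 1
  λ = 3: algebraic multiplicity = 3, geometric multiplicity = 2

Determining the block sizes for each eigenvalue:
  λ = -3: one block (gm = 1), so the single block has size am = 1 → block sizes [1]
  λ = 3: 2 blocks summing to 3 forces exactly one block of size 2 and the rest size 1 → block sizes [2, 1]

Assembling the blocks gives a Jordan form
J =
  [-3, 0, 0, 0]
  [ 0, 3, 1, 0]
  [ 0, 0, 3, 0]
  [ 0, 0, 0, 3]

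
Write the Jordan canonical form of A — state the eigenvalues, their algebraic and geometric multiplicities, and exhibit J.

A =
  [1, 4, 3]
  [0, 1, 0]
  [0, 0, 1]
J_2(1) ⊕ J_1(1)

The characteristic polynomial is
  det(x·I − A) = x^3 - 3*x^2 + 3*x - 1 = (x - 1)^3

Eigenvalues and multiplicities (the geometric multiplicity of λ is n − rank(A − λI), which equals the number of Jordan blocks for λ):
  λ = 1: algebraic multiplicity = 3, geometric multiplicity = 2

Determining the block sizes for each eigenvalue:
  λ = 1: 2 blocks summing to 3 forces exactly one block of size 2 and the rest size 1 → block sizes [2, 1]

Assembling the blocks gives a Jordan form
J =
  [1, 1, 0]
  [0, 1, 0]
  [0, 0, 1]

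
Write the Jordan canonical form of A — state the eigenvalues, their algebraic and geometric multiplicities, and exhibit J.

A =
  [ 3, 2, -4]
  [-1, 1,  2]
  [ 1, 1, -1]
J_3(1)

The characteristic polynomial is
  det(x·I − A) = x^3 - 3*x^2 + 3*x - 1 = (x - 1)^3

Eigenvalues and multiplicities (the geometric multiplicity of λ is n − rank(A − λI), which equals the number of Jordan blocks for λ):
  λ = 1: algebraic multiplicity = 3, geometric multiplicity = 1

Determining the block sizes for each eigenvalue:
  λ = 1: one block (gm = 1), so the single block has size am = 3 → block sizes [3]

Assembling the blocks gives a Jordan form
J =
  [1, 1, 0]
  [0, 1, 1]
  [0, 0, 1]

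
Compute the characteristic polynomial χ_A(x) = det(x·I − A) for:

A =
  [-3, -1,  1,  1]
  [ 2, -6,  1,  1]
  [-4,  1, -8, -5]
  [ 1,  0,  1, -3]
x^4 + 20*x^3 + 150*x^2 + 500*x + 625

Expanding det(x·I − A) (e.g. by cofactor expansion or by noting that A is similar to its Jordan form J, which has the same characteristic polynomial as A) gives
  χ_A(x) = x^4 + 20*x^3 + 150*x^2 + 500*x + 625
which factors as (x + 5)^4. The eigenvalues (with algebraic multiplicities) are λ = -5 with multiplicity 4.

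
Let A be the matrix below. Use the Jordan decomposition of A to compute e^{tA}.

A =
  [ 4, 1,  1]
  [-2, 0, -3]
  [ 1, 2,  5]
e^{tA} =
  [t*exp(3*t) + exp(3*t), t*exp(3*t), t*exp(3*t)]
  [t^2*exp(3*t)/2 - 2*t*exp(3*t), t^2*exp(3*t)/2 - 3*t*exp(3*t) + exp(3*t), t^2*exp(3*t)/2 - 3*t*exp(3*t)]
  [-t^2*exp(3*t)/2 + t*exp(3*t), -t^2*exp(3*t)/2 + 2*t*exp(3*t), -t^2*exp(3*t)/2 + 2*t*exp(3*t) + exp(3*t)]

Strategy: write A = P · J · P⁻¹ where J is a Jordan canonical form, so e^{tA} = P · e^{tJ} · P⁻¹, and e^{tJ} can be computed block-by-block.

A has Jordan form
J =
  [3, 1, 0]
  [0, 3, 1]
  [0, 0, 3]
(up to reordering of blocks).

Per-block formulas:
  For a 3×3 Jordan block J_3(3): exp(t · J_3(3)) = e^(3t)·(I + t·N + (t^2/2)·N^2), where N is the 3×3 nilpotent shift.

After assembling e^{tJ} and conjugating by P, we get:

e^{tA} =
  [t*exp(3*t) + exp(3*t), t*exp(3*t), t*exp(3*t)]
  [t^2*exp(3*t)/2 - 2*t*exp(3*t), t^2*exp(3*t)/2 - 3*t*exp(3*t) + exp(3*t), t^2*exp(3*t)/2 - 3*t*exp(3*t)]
  [-t^2*exp(3*t)/2 + t*exp(3*t), -t^2*exp(3*t)/2 + 2*t*exp(3*t), -t^2*exp(3*t)/2 + 2*t*exp(3*t) + exp(3*t)]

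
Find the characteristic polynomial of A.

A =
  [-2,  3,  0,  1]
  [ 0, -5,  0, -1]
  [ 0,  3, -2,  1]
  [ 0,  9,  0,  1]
x^4 + 8*x^3 + 24*x^2 + 32*x + 16

Expanding det(x·I − A) (e.g. by cofactor expansion or by noting that A is similar to its Jordan form J, which has the same characteristic polynomial as A) gives
  χ_A(x) = x^4 + 8*x^3 + 24*x^2 + 32*x + 16
which factors as (x + 2)^4. The eigenvalues (with algebraic multiplicities) are λ = -2 with multiplicity 4.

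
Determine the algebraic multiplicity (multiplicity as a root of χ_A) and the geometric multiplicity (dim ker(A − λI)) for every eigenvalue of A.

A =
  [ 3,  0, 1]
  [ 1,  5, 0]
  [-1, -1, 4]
λ = 4: alg = 3, geom = 1

Step 1 — factor the characteristic polynomial to read off the algebraic multiplicities:
  χ_A(x) = (x - 4)^3

Step 2 — compute geometric multiplicities via the rank-nullity identity g(λ) = n − rank(A − λI):
  rank(A − (4)·I) = 2, so dim ker(A − (4)·I) = n − 2 = 1

Summary:
  λ = 4: algebraic multiplicity = 3, geometric multiplicity = 1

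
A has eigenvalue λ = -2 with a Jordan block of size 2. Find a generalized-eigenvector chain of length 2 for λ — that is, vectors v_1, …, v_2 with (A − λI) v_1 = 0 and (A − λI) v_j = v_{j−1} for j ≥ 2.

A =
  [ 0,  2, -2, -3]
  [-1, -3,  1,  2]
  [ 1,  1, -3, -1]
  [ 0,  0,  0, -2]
A Jordan chain for λ = -2 of length 2:
v_1 = (2, -1, 1, 0)ᵀ
v_2 = (1, 0, 0, 0)ᵀ

Let N = A − (-2)·I. We want v_2 with N^2 v_2 = 0 but N^1 v_2 ≠ 0; then v_{j-1} := N · v_j for j = 2, …, 2.

Pick v_2 = (1, 0, 0, 0)ᵀ.
Then v_1 = N · v_2 = (2, -1, 1, 0)ᵀ.

Sanity check: (A − (-2)·I) v_1 = (0, 0, 0, 0)ᵀ = 0. ✓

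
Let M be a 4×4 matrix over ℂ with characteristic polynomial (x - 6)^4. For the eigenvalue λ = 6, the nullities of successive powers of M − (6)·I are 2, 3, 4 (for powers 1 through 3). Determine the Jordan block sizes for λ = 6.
Block sizes for λ = 6: [3, 1]

From the dimensions of kernels of powers, the number of Jordan blocks of size at least j is d_j − d_{j−1} where d_j = dim ker(N^j) (with d_0 = 0). Computing the differences gives [2, 1, 1].
The number of blocks of size exactly k is (#blocks of size ≥ k) − (#blocks of size ≥ k + 1), so the partition is: 1 block(s) of size 1, 1 block(s) of size 3.
In nonincreasing order the block sizes are [3, 1].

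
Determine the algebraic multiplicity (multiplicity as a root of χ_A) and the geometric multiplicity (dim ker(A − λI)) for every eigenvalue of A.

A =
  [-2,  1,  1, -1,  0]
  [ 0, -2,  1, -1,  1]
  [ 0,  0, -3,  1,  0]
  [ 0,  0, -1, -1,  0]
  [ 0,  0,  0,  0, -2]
λ = -2: alg = 5, geom = 2

Step 1 — factor the characteristic polynomial to read off the algebraic multiplicities:
  χ_A(x) = (x + 2)^5

Step 2 — compute geometric multiplicities via the rank-nullity identity g(λ) = n − rank(A − λI):
  rank(A − (-2)·I) = 3, so dim ker(A − (-2)·I) = n − 3 = 2

Summary:
  λ = -2: algebraic multiplicity = 5, geometric multiplicity = 2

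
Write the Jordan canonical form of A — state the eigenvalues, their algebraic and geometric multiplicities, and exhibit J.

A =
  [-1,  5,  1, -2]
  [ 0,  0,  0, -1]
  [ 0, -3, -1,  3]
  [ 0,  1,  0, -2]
J_2(-1) ⊕ J_2(-1)

The characteristic polynomial is
  det(x·I − A) = x^4 + 4*x^3 + 6*x^2 + 4*x + 1 = (x + 1)^4

Eigenvalues and multiplicities (the geometric multiplicity of λ is n − rank(A − λI), which equals the number of Jordan blocks for λ):
  λ = -1: algebraic multiplicity = 4, geometric multiplicity = 2

Determining the block sizes for each eigenvalue:
  λ = -1: with am = 4 and gm = 2, the partition is not yet determined (e.g. several partitions of 4 into 2 parts exist). Let N = A − (-1)·I. Computing rank(N^1) = 2, rank(N^2) = 0; the number of blocks of size ≥ j is rank(N^{j−1}) − rank(N^j), giving [2, 2]. So we have 2 block(s) of size 2 → block sizes [2, 2]

Assembling the blocks gives a Jordan form
J =
  [-1,  1,  0,  0]
  [ 0, -1,  0,  0]
  [ 0,  0, -1,  1]
  [ 0,  0,  0, -1]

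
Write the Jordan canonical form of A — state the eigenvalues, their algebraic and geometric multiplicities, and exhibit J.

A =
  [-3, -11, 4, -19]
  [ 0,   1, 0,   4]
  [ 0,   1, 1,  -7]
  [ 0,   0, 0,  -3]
J_1(-3) ⊕ J_1(-3) ⊕ J_2(1)

The characteristic polynomial is
  det(x·I − A) = x^4 + 4*x^3 - 2*x^2 - 12*x + 9 = (x - 1)^2*(x + 3)^2

Eigenvalues and multiplicities (the geometric multiplicity of λ is n − rank(A − λI), which equals the number of Jordan blocks for λ):
  λ = -3: algebraic multiplicity = 2, geometric multiplicity = 2
  λ = 1: algebraic multiplicity = 2, geometric multiplicity = 1

Determining the block sizes for each eigenvalue:
  λ = -3: gm = am = 2, so every block has size 1 → block sizes [1, 1]
  λ = 1: one block (gm = 1), so the single block has size am = 2 → block sizes [2]

Assembling the blocks gives a Jordan form
J =
  [-3,  0, 0, 0]
  [ 0, -3, 0, 0]
  [ 0,  0, 1, 1]
  [ 0,  0, 0, 1]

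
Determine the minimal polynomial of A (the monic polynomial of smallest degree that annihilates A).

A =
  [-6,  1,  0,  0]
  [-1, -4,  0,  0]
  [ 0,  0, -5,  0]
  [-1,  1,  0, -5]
x^2 + 10*x + 25

The characteristic polynomial is χ_A(x) = (x + 5)^4, so the eigenvalues are known. The minimal polynomial is
  m_A(x) = Π_λ (x − λ)^{k_λ}
where k_λ is the size of the *largest* Jordan block for λ (equivalently, the smallest k with (A − λI)^k v = 0 for every generalised eigenvector v of λ).

  λ = -5: largest Jordan block has size 2, contributing (x + 5)^2

So m_A(x) = (x + 5)^2 = x^2 + 10*x + 25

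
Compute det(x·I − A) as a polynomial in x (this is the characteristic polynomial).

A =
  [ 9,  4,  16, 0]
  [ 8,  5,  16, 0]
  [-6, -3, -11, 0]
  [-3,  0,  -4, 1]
x^4 - 4*x^3 + 6*x^2 - 4*x + 1

Expanding det(x·I − A) (e.g. by cofactor expansion or by noting that A is similar to its Jordan form J, which has the same characteristic polynomial as A) gives
  χ_A(x) = x^4 - 4*x^3 + 6*x^2 - 4*x + 1
which factors as (x - 1)^4. The eigenvalues (with algebraic multiplicities) are λ = 1 with multiplicity 4.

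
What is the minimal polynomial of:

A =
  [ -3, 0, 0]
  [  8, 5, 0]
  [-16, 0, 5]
x^2 - 2*x - 15

The characteristic polynomial is χ_A(x) = (x - 5)^2*(x + 3), so the eigenvalues are known. The minimal polynomial is
  m_A(x) = Π_λ (x − λ)^{k_λ}
where k_λ is the size of the *largest* Jordan block for λ (equivalently, the smallest k with (A − λI)^k v = 0 for every generalised eigenvector v of λ).

  λ = -3: largest Jordan block has size 1, contributing (x + 3)
  λ = 5: largest Jordan block has size 1, contributing (x − 5)

So m_A(x) = (x - 5)*(x + 3) = x^2 - 2*x - 15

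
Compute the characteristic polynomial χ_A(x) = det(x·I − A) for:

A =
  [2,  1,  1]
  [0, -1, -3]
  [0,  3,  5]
x^3 - 6*x^2 + 12*x - 8

Expanding det(x·I − A) (e.g. by cofactor expansion or by noting that A is similar to its Jordan form J, which has the same characteristic polynomial as A) gives
  χ_A(x) = x^3 - 6*x^2 + 12*x - 8
which factors as (x - 2)^3. The eigenvalues (with algebraic multiplicities) are λ = 2 with multiplicity 3.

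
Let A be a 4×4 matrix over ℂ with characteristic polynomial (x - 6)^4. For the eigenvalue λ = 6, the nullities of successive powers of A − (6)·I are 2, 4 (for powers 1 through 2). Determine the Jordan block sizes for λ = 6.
Block sizes for λ = 6: [2, 2]

From the dimensions of kernels of powers, the number of Jordan blocks of size at least j is d_j − d_{j−1} where d_j = dim ker(N^j) (with d_0 = 0). Computing the differences gives [2, 2].
The number of blocks of size exactly k is (#blocks of size ≥ k) − (#blocks of size ≥ k + 1), so the partition is: 2 block(s) of size 2.
In nonincreasing order the block sizes are [2, 2].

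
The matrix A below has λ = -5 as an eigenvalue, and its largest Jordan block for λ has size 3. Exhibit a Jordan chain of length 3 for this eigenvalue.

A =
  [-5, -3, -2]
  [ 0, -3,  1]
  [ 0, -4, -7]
A Jordan chain for λ = -5 of length 3:
v_1 = (2, 0, 0)ᵀ
v_2 = (-3, 2, -4)ᵀ
v_3 = (0, 1, 0)ᵀ

Let N = A − (-5)·I. We want v_3 with N^3 v_3 = 0 but N^2 v_3 ≠ 0; then v_{j-1} := N · v_j for j = 3, …, 2.

Pick v_3 = (0, 1, 0)ᵀ.
Then v_2 = N · v_3 = (-3, 2, -4)ᵀ.
Then v_1 = N · v_2 = (2, 0, 0)ᵀ.

Sanity check: (A − (-5)·I) v_1 = (0, 0, 0)ᵀ = 0. ✓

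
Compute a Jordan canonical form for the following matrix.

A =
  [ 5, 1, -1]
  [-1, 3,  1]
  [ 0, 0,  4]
J_2(4) ⊕ J_1(4)

The characteristic polynomial is
  det(x·I − A) = x^3 - 12*x^2 + 48*x - 64 = (x - 4)^3

Eigenvalues and multiplicities (the geometric multiplicity of λ is n − rank(A − λI), which equals the number of Jordan blocks for λ):
  λ = 4: algebraic multiplicity = 3, geometric multiplicity = 2

Determining the block sizes for each eigenvalue:
  λ = 4: 2 blocks summing to 3 forces exactly one block of size 2 and the rest size 1 → block sizes [2, 1]

Assembling the blocks gives a Jordan form
J =
  [4, 1, 0]
  [0, 4, 0]
  [0, 0, 4]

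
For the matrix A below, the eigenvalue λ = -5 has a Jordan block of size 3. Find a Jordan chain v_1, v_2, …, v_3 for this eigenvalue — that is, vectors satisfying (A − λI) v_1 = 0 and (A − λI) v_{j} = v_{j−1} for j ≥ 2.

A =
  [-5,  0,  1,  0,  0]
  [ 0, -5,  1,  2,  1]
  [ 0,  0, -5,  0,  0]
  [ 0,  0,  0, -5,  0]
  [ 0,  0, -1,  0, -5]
A Jordan chain for λ = -5 of length 3:
v_1 = (0, -1, 0, 0, 0)ᵀ
v_2 = (1, 1, 0, 0, -1)ᵀ
v_3 = (0, 0, 1, 0, 0)ᵀ

Let N = A − (-5)·I. We want v_3 with N^3 v_3 = 0 but N^2 v_3 ≠ 0; then v_{j-1} := N · v_j for j = 3, …, 2.

Pick v_3 = (0, 0, 1, 0, 0)ᵀ.
Then v_2 = N · v_3 = (1, 1, 0, 0, -1)ᵀ.
Then v_1 = N · v_2 = (0, -1, 0, 0, 0)ᵀ.

Sanity check: (A − (-5)·I) v_1 = (0, 0, 0, 0, 0)ᵀ = 0. ✓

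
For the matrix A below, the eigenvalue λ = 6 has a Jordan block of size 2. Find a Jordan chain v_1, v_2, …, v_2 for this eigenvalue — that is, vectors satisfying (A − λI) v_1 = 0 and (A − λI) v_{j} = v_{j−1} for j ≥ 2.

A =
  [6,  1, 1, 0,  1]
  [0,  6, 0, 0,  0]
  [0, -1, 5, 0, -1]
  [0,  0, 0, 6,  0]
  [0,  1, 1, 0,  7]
A Jordan chain for λ = 6 of length 2:
v_1 = (1, 0, -1, 0, 1)ᵀ
v_2 = (0, 1, 0, 0, 0)ᵀ

Let N = A − (6)·I. We want v_2 with N^2 v_2 = 0 but N^1 v_2 ≠ 0; then v_{j-1} := N · v_j for j = 2, …, 2.

Pick v_2 = (0, 1, 0, 0, 0)ᵀ.
Then v_1 = N · v_2 = (1, 0, -1, 0, 1)ᵀ.

Sanity check: (A − (6)·I) v_1 = (0, 0, 0, 0, 0)ᵀ = 0. ✓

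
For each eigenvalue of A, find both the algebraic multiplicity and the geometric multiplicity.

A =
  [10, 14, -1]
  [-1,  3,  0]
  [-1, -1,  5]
λ = 6: alg = 3, geom = 1

Step 1 — factor the characteristic polynomial to read off the algebraic multiplicities:
  χ_A(x) = (x - 6)^3

Step 2 — compute geometric multiplicities via the rank-nullity identity g(λ) = n − rank(A − λI):
  rank(A − (6)·I) = 2, so dim ker(A − (6)·I) = n − 2 = 1

Summary:
  λ = 6: algebraic multiplicity = 3, geometric multiplicity = 1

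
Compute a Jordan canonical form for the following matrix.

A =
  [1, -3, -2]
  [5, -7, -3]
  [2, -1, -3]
J_3(-3)

The characteristic polynomial is
  det(x·I − A) = x^3 + 9*x^2 + 27*x + 27 = (x + 3)^3

Eigenvalues and multiplicities (the geometric multiplicity of λ is n − rank(A − λI), which equals the number of Jordan blocks for λ):
  λ = -3: algebraic multiplicity = 3, geometric multiplicity = 1

Determining the block sizes for each eigenvalue:
  λ = -3: one block (gm = 1), so the single block has size am = 3 → block sizes [3]

Assembling the blocks gives a Jordan form
J =
  [-3,  1,  0]
  [ 0, -3,  1]
  [ 0,  0, -3]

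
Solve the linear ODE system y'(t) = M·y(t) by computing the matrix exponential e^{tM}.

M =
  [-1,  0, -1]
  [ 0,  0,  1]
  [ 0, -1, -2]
e^{tM} =
  [exp(-t), t^2*exp(-t)/2, t^2*exp(-t)/2 - t*exp(-t)]
  [0, t*exp(-t) + exp(-t), t*exp(-t)]
  [0, -t*exp(-t), -t*exp(-t) + exp(-t)]

Strategy: write M = P · J · P⁻¹ where J is a Jordan canonical form, so e^{tM} = P · e^{tJ} · P⁻¹, and e^{tJ} can be computed block-by-block.

M has Jordan form
J =
  [-1,  1,  0]
  [ 0, -1,  1]
  [ 0,  0, -1]
(up to reordering of blocks).

Per-block formulas:
  For a 3×3 Jordan block J_3(-1): exp(t · J_3(-1)) = e^(-1t)·(I + t·N + (t^2/2)·N^2), where N is the 3×3 nilpotent shift.

After assembling e^{tJ} and conjugating by P, we get:

e^{tM} =
  [exp(-t), t^2*exp(-t)/2, t^2*exp(-t)/2 - t*exp(-t)]
  [0, t*exp(-t) + exp(-t), t*exp(-t)]
  [0, -t*exp(-t), -t*exp(-t) + exp(-t)]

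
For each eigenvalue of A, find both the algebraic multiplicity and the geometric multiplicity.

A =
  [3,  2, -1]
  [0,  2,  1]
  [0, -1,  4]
λ = 3: alg = 3, geom = 1

Step 1 — factor the characteristic polynomial to read off the algebraic multiplicities:
  χ_A(x) = (x - 3)^3

Step 2 — compute geometric multiplicities via the rank-nullity identity g(λ) = n − rank(A − λI):
  rank(A − (3)·I) = 2, so dim ker(A − (3)·I) = n − 2 = 1

Summary:
  λ = 3: algebraic multiplicity = 3, geometric multiplicity = 1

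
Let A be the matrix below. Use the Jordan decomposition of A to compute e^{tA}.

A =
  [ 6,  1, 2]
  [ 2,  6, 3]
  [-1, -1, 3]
e^{tA} =
  [t^2*exp(5*t)/2 + t*exp(5*t) + exp(5*t), t*exp(5*t), t^2*exp(5*t)/2 + 2*t*exp(5*t)]
  [t^2*exp(5*t)/2 + 2*t*exp(5*t), t*exp(5*t) + exp(5*t), t^2*exp(5*t)/2 + 3*t*exp(5*t)]
  [-t^2*exp(5*t)/2 - t*exp(5*t), -t*exp(5*t), -t^2*exp(5*t)/2 - 2*t*exp(5*t) + exp(5*t)]

Strategy: write A = P · J · P⁻¹ where J is a Jordan canonical form, so e^{tA} = P · e^{tJ} · P⁻¹, and e^{tJ} can be computed block-by-block.

A has Jordan form
J =
  [5, 1, 0]
  [0, 5, 1]
  [0, 0, 5]
(up to reordering of blocks).

Per-block formulas:
  For a 3×3 Jordan block J_3(5): exp(t · J_3(5)) = e^(5t)·(I + t·N + (t^2/2)·N^2), where N is the 3×3 nilpotent shift.

After assembling e^{tJ} and conjugating by P, we get:

e^{tA} =
  [t^2*exp(5*t)/2 + t*exp(5*t) + exp(5*t), t*exp(5*t), t^2*exp(5*t)/2 + 2*t*exp(5*t)]
  [t^2*exp(5*t)/2 + 2*t*exp(5*t), t*exp(5*t) + exp(5*t), t^2*exp(5*t)/2 + 3*t*exp(5*t)]
  [-t^2*exp(5*t)/2 - t*exp(5*t), -t*exp(5*t), -t^2*exp(5*t)/2 - 2*t*exp(5*t) + exp(5*t)]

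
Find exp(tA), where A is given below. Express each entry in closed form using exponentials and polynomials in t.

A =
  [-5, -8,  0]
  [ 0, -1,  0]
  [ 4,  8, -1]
e^{tA} =
  [exp(-5*t), -2*exp(-t) + 2*exp(-5*t), 0]
  [0, exp(-t), 0]
  [exp(-t) - exp(-5*t), 2*exp(-t) - 2*exp(-5*t), exp(-t)]

Strategy: write A = P · J · P⁻¹ where J is a Jordan canonical form, so e^{tA} = P · e^{tJ} · P⁻¹, and e^{tJ} can be computed block-by-block.

A has Jordan form
J =
  [-5,  0,  0]
  [ 0, -1,  0]
  [ 0,  0, -1]
(up to reordering of blocks).

Per-block formulas:
  For a 1×1 block at λ = -1: exp(t · [-1]) = [e^(-1t)].
  For a 1×1 block at λ = -5: exp(t · [-5]) = [e^(-5t)].

After assembling e^{tJ} and conjugating by P, we get:

e^{tA} =
  [exp(-5*t), -2*exp(-t) + 2*exp(-5*t), 0]
  [0, exp(-t), 0]
  [exp(-t) - exp(-5*t), 2*exp(-t) - 2*exp(-5*t), exp(-t)]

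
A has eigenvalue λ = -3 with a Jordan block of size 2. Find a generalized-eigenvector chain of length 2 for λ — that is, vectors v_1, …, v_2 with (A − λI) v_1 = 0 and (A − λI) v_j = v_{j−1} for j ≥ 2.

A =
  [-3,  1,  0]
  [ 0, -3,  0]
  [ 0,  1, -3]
A Jordan chain for λ = -3 of length 2:
v_1 = (1, 0, 1)ᵀ
v_2 = (0, 1, 0)ᵀ

Let N = A − (-3)·I. We want v_2 with N^2 v_2 = 0 but N^1 v_2 ≠ 0; then v_{j-1} := N · v_j for j = 2, …, 2.

Pick v_2 = (0, 1, 0)ᵀ.
Then v_1 = N · v_2 = (1, 0, 1)ᵀ.

Sanity check: (A − (-3)·I) v_1 = (0, 0, 0)ᵀ = 0. ✓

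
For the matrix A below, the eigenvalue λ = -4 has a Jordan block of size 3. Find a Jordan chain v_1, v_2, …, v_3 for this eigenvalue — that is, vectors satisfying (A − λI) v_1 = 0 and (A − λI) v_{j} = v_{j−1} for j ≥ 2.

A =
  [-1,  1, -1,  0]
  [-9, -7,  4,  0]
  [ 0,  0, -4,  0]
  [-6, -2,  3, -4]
A Jordan chain for λ = -4 of length 3:
v_1 = (1, -3, 0, -2)ᵀ
v_2 = (-1, 4, 0, 3)ᵀ
v_3 = (0, 0, 1, 0)ᵀ

Let N = A − (-4)·I. We want v_3 with N^3 v_3 = 0 but N^2 v_3 ≠ 0; then v_{j-1} := N · v_j for j = 3, …, 2.

Pick v_3 = (0, 0, 1, 0)ᵀ.
Then v_2 = N · v_3 = (-1, 4, 0, 3)ᵀ.
Then v_1 = N · v_2 = (1, -3, 0, -2)ᵀ.

Sanity check: (A − (-4)·I) v_1 = (0, 0, 0, 0)ᵀ = 0. ✓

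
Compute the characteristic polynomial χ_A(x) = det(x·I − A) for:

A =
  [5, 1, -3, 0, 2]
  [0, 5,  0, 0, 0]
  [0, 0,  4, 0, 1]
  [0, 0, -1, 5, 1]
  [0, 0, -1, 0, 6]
x^5 - 25*x^4 + 250*x^3 - 1250*x^2 + 3125*x - 3125

Expanding det(x·I − A) (e.g. by cofactor expansion or by noting that A is similar to its Jordan form J, which has the same characteristic polynomial as A) gives
  χ_A(x) = x^5 - 25*x^4 + 250*x^3 - 1250*x^2 + 3125*x - 3125
which factors as (x - 5)^5. The eigenvalues (with algebraic multiplicities) are λ = 5 with multiplicity 5.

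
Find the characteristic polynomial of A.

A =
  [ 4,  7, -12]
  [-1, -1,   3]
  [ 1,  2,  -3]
x^3

Expanding det(x·I − A) (e.g. by cofactor expansion or by noting that A is similar to its Jordan form J, which has the same characteristic polynomial as A) gives
  χ_A(x) = x^3
which factors as x^3. The eigenvalues (with algebraic multiplicities) are λ = 0 with multiplicity 3.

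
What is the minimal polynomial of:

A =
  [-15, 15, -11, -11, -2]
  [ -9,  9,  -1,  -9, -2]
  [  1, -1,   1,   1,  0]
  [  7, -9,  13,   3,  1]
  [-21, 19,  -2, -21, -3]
x^4 + x^3 - 9*x^2 + 11*x - 4

The characteristic polynomial is χ_A(x) = (x - 1)^3*(x + 4)^2, so the eigenvalues are known. The minimal polynomial is
  m_A(x) = Π_λ (x − λ)^{k_λ}
where k_λ is the size of the *largest* Jordan block for λ (equivalently, the smallest k with (A − λI)^k v = 0 for every generalised eigenvector v of λ).

  λ = -4: largest Jordan block has size 1, contributing (x + 4)
  λ = 1: largest Jordan block has size 3, contributing (x − 1)^3

So m_A(x) = (x - 1)^3*(x + 4) = x^4 + x^3 - 9*x^2 + 11*x - 4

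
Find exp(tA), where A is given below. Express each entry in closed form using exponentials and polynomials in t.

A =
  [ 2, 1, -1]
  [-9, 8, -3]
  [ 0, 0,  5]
e^{tA} =
  [-3*t*exp(5*t) + exp(5*t), t*exp(5*t), -t*exp(5*t)]
  [-9*t*exp(5*t), 3*t*exp(5*t) + exp(5*t), -3*t*exp(5*t)]
  [0, 0, exp(5*t)]

Strategy: write A = P · J · P⁻¹ where J is a Jordan canonical form, so e^{tA} = P · e^{tJ} · P⁻¹, and e^{tJ} can be computed block-by-block.

A has Jordan form
J =
  [5, 1, 0]
  [0, 5, 0]
  [0, 0, 5]
(up to reordering of blocks).

Per-block formulas:
  For a 2×2 Jordan block J_2(5): exp(t · J_2(5)) = e^(5t)·(I + t·N), where N is the 2×2 nilpotent shift.
  For a 1×1 block at λ = 5: exp(t · [5]) = [e^(5t)].

After assembling e^{tJ} and conjugating by P, we get:

e^{tA} =
  [-3*t*exp(5*t) + exp(5*t), t*exp(5*t), -t*exp(5*t)]
  [-9*t*exp(5*t), 3*t*exp(5*t) + exp(5*t), -3*t*exp(5*t)]
  [0, 0, exp(5*t)]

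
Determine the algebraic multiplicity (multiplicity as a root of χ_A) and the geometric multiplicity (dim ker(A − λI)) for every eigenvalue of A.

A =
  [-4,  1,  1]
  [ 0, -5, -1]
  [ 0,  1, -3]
λ = -4: alg = 3, geom = 2

Step 1 — factor the characteristic polynomial to read off the algebraic multiplicities:
  χ_A(x) = (x + 4)^3

Step 2 — compute geometric multiplicities via the rank-nullity identity g(λ) = n − rank(A − λI):
  rank(A − (-4)·I) = 1, so dim ker(A − (-4)·I) = n − 1 = 2

Summary:
  λ = -4: algebraic multiplicity = 3, geometric multiplicity = 2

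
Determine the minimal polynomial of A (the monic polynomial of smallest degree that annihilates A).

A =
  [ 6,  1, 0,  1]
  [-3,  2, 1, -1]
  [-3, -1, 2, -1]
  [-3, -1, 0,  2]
x^3 - 9*x^2 + 27*x - 27

The characteristic polynomial is χ_A(x) = (x - 3)^4, so the eigenvalues are known. The minimal polynomial is
  m_A(x) = Π_λ (x − λ)^{k_λ}
where k_λ is the size of the *largest* Jordan block for λ (equivalently, the smallest k with (A − λI)^k v = 0 for every generalised eigenvector v of λ).

  λ = 3: largest Jordan block has size 3, contributing (x − 3)^3

So m_A(x) = (x - 3)^3 = x^3 - 9*x^2 + 27*x - 27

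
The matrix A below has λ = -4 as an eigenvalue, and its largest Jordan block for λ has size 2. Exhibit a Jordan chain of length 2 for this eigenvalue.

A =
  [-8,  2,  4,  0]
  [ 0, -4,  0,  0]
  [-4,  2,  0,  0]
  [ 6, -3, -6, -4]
A Jordan chain for λ = -4 of length 2:
v_1 = (-4, 0, -4, 6)ᵀ
v_2 = (1, 0, 0, 0)ᵀ

Let N = A − (-4)·I. We want v_2 with N^2 v_2 = 0 but N^1 v_2 ≠ 0; then v_{j-1} := N · v_j for j = 2, …, 2.

Pick v_2 = (1, 0, 0, 0)ᵀ.
Then v_1 = N · v_2 = (-4, 0, -4, 6)ᵀ.

Sanity check: (A − (-4)·I) v_1 = (0, 0, 0, 0)ᵀ = 0. ✓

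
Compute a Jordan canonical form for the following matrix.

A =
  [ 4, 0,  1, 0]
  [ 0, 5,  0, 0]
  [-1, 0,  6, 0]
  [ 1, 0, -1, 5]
J_2(5) ⊕ J_1(5) ⊕ J_1(5)

The characteristic polynomial is
  det(x·I − A) = x^4 - 20*x^3 + 150*x^2 - 500*x + 625 = (x - 5)^4

Eigenvalues and multiplicities (the geometric multiplicity of λ is n − rank(A − λI), which equals the number of Jordan blocks for λ):
  λ = 5: algebraic multiplicity = 4, geometric multiplicity = 3

Determining the block sizes for each eigenvalue:
  λ = 5: 3 blocks summing to 4 forces exactly one block of size 2 and the rest size 1 → block sizes [2, 1, 1]

Assembling the blocks gives a Jordan form
J =
  [5, 1, 0, 0]
  [0, 5, 0, 0]
  [0, 0, 5, 0]
  [0, 0, 0, 5]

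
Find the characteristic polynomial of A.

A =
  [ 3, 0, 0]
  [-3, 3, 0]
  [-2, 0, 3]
x^3 - 9*x^2 + 27*x - 27

Expanding det(x·I − A) (e.g. by cofactor expansion or by noting that A is similar to its Jordan form J, which has the same characteristic polynomial as A) gives
  χ_A(x) = x^3 - 9*x^2 + 27*x - 27
which factors as (x - 3)^3. The eigenvalues (with algebraic multiplicities) are λ = 3 with multiplicity 3.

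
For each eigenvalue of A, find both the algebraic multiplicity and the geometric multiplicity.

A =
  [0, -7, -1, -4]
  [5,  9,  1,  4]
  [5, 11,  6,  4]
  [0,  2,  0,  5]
λ = 5: alg = 4, geom = 2

Step 1 — factor the characteristic polynomial to read off the algebraic multiplicities:
  χ_A(x) = (x - 5)^4

Step 2 — compute geometric multiplicities via the rank-nullity identity g(λ) = n − rank(A − λI):
  rank(A − (5)·I) = 2, so dim ker(A − (5)·I) = n − 2 = 2

Summary:
  λ = 5: algebraic multiplicity = 4, geometric multiplicity = 2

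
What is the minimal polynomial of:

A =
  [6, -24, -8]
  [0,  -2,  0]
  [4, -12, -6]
x^2 - 4

The characteristic polynomial is χ_A(x) = (x - 2)*(x + 2)^2, so the eigenvalues are known. The minimal polynomial is
  m_A(x) = Π_λ (x − λ)^{k_λ}
where k_λ is the size of the *largest* Jordan block for λ (equivalently, the smallest k with (A − λI)^k v = 0 for every generalised eigenvector v of λ).

  λ = -2: largest Jordan block has size 1, contributing (x + 2)
  λ = 2: largest Jordan block has size 1, contributing (x − 2)

So m_A(x) = (x - 2)*(x + 2) = x^2 - 4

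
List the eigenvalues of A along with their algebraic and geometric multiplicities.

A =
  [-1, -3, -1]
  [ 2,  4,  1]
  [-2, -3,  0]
λ = 1: alg = 3, geom = 2

Step 1 — factor the characteristic polynomial to read off the algebraic multiplicities:
  χ_A(x) = (x - 1)^3

Step 2 — compute geometric multiplicities via the rank-nullity identity g(λ) = n − rank(A − λI):
  rank(A − (1)·I) = 1, so dim ker(A − (1)·I) = n − 1 = 2

Summary:
  λ = 1: algebraic multiplicity = 3, geometric multiplicity = 2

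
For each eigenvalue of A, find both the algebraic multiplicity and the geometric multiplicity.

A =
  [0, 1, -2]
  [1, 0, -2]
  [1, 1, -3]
λ = -1: alg = 3, geom = 2

Step 1 — factor the characteristic polynomial to read off the algebraic multiplicities:
  χ_A(x) = (x + 1)^3

Step 2 — compute geometric multiplicities via the rank-nullity identity g(λ) = n − rank(A − λI):
  rank(A − (-1)·I) = 1, so dim ker(A − (-1)·I) = n − 1 = 2

Summary:
  λ = -1: algebraic multiplicity = 3, geometric multiplicity = 2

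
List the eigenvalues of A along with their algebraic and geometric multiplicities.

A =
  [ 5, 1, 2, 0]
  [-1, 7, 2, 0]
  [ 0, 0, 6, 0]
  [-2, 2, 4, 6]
λ = 6: alg = 4, geom = 3

Step 1 — factor the characteristic polynomial to read off the algebraic multiplicities:
  χ_A(x) = (x - 6)^4

Step 2 — compute geometric multiplicities via the rank-nullity identity g(λ) = n − rank(A − λI):
  rank(A − (6)·I) = 1, so dim ker(A − (6)·I) = n − 1 = 3

Summary:
  λ = 6: algebraic multiplicity = 4, geometric multiplicity = 3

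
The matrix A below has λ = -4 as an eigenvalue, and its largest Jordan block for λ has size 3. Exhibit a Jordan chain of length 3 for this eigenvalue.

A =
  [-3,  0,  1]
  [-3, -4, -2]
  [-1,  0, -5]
A Jordan chain for λ = -4 of length 3:
v_1 = (0, -1, 0)ᵀ
v_2 = (1, -3, -1)ᵀ
v_3 = (1, 0, 0)ᵀ

Let N = A − (-4)·I. We want v_3 with N^3 v_3 = 0 but N^2 v_3 ≠ 0; then v_{j-1} := N · v_j for j = 3, …, 2.

Pick v_3 = (1, 0, 0)ᵀ.
Then v_2 = N · v_3 = (1, -3, -1)ᵀ.
Then v_1 = N · v_2 = (0, -1, 0)ᵀ.

Sanity check: (A − (-4)·I) v_1 = (0, 0, 0)ᵀ = 0. ✓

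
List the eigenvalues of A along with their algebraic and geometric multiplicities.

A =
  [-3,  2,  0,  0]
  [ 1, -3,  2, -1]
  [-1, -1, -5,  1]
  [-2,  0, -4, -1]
λ = -3: alg = 4, geom = 2

Step 1 — factor the characteristic polynomial to read off the algebraic multiplicities:
  χ_A(x) = (x + 3)^4

Step 2 — compute geometric multiplicities via the rank-nullity identity g(λ) = n − rank(A − λI):
  rank(A − (-3)·I) = 2, so dim ker(A − (-3)·I) = n − 2 = 2

Summary:
  λ = -3: algebraic multiplicity = 4, geometric multiplicity = 2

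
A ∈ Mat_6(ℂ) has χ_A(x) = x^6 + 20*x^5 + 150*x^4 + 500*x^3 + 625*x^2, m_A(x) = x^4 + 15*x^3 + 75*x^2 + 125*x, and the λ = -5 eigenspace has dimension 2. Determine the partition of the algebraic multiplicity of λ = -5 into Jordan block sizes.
Block sizes for λ = -5: [3, 1]

Step 1 — from the characteristic polynomial, algebraic multiplicity of λ = -5 is 4. From dim ker(A − (-5)·I) = 2, there are exactly 2 Jordan blocks for λ = -5.
Step 2 — from the minimal polynomial, the factor (x + 5)^3 tells us the largest block for λ = -5 has size 3.
Step 3 — with total size 4, 2 blocks, and largest block 3, the block sizes (in nonincreasing order) are [3, 1].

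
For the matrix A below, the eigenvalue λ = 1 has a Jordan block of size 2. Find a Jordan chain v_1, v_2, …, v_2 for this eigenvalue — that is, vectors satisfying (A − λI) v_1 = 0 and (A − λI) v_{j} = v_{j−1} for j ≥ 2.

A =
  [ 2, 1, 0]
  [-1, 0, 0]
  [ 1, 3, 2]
A Jordan chain for λ = 1 of length 2:
v_1 = (2, -2, 4)ᵀ
v_2 = (1, 1, 0)ᵀ

Let N = A − (1)·I. We want v_2 with N^2 v_2 = 0 but N^1 v_2 ≠ 0; then v_{j-1} := N · v_j for j = 2, …, 2.

Pick v_2 = (1, 1, 0)ᵀ.
Then v_1 = N · v_2 = (2, -2, 4)ᵀ.

Sanity check: (A − (1)·I) v_1 = (0, 0, 0)ᵀ = 0. ✓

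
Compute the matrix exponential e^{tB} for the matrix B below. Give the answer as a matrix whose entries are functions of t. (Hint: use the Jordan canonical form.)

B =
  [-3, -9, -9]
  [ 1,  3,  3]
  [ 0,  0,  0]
e^{tB} =
  [1 - 3*t, -9*t, -9*t]
  [t, 3*t + 1, 3*t]
  [0, 0, 1]

Strategy: write B = P · J · P⁻¹ where J is a Jordan canonical form, so e^{tB} = P · e^{tJ} · P⁻¹, and e^{tJ} can be computed block-by-block.

B has Jordan form
J =
  [0, 1, 0]
  [0, 0, 0]
  [0, 0, 0]
(up to reordering of blocks).

Per-block formulas:
  For a 1×1 block at λ = 0: exp(t · [0]) = [e^(0t)].
  For a 2×2 Jordan block J_2(0): exp(t · J_2(0)) = e^(0t)·(I + t·N), where N is the 2×2 nilpotent shift.

After assembling e^{tJ} and conjugating by P, we get:

e^{tB} =
  [1 - 3*t, -9*t, -9*t]
  [t, 3*t + 1, 3*t]
  [0, 0, 1]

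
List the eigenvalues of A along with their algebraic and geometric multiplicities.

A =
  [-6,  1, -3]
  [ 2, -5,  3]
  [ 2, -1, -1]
λ = -4: alg = 3, geom = 2

Step 1 — factor the characteristic polynomial to read off the algebraic multiplicities:
  χ_A(x) = (x + 4)^3

Step 2 — compute geometric multiplicities via the rank-nullity identity g(λ) = n − rank(A − λI):
  rank(A − (-4)·I) = 1, so dim ker(A − (-4)·I) = n − 1 = 2

Summary:
  λ = -4: algebraic multiplicity = 3, geometric multiplicity = 2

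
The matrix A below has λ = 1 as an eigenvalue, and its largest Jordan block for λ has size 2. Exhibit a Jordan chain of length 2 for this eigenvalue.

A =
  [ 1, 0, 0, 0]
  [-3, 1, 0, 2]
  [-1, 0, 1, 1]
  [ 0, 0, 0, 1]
A Jordan chain for λ = 1 of length 2:
v_1 = (0, -3, -1, 0)ᵀ
v_2 = (1, 0, 0, 0)ᵀ

Let N = A − (1)·I. We want v_2 with N^2 v_2 = 0 but N^1 v_2 ≠ 0; then v_{j-1} := N · v_j for j = 2, …, 2.

Pick v_2 = (1, 0, 0, 0)ᵀ.
Then v_1 = N · v_2 = (0, -3, -1, 0)ᵀ.

Sanity check: (A − (1)·I) v_1 = (0, 0, 0, 0)ᵀ = 0. ✓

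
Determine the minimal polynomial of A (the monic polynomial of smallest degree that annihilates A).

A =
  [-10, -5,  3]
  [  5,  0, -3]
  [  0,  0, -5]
x^2 + 10*x + 25

The characteristic polynomial is χ_A(x) = (x + 5)^3, so the eigenvalues are known. The minimal polynomial is
  m_A(x) = Π_λ (x − λ)^{k_λ}
where k_λ is the size of the *largest* Jordan block for λ (equivalently, the smallest k with (A − λI)^k v = 0 for every generalised eigenvector v of λ).

  λ = -5: largest Jordan block has size 2, contributing (x + 5)^2

So m_A(x) = (x + 5)^2 = x^2 + 10*x + 25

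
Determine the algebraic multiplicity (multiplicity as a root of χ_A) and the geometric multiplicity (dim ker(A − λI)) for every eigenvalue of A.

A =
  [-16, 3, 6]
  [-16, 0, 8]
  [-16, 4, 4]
λ = -4: alg = 3, geom = 2

Step 1 — factor the characteristic polynomial to read off the algebraic multiplicities:
  χ_A(x) = (x + 4)^3

Step 2 — compute geometric multiplicities via the rank-nullity identity g(λ) = n − rank(A − λI):
  rank(A − (-4)·I) = 1, so dim ker(A − (-4)·I) = n − 1 = 2

Summary:
  λ = -4: algebraic multiplicity = 3, geometric multiplicity = 2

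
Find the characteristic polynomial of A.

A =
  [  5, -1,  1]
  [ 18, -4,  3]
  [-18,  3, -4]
x^3 + 3*x^2 + 3*x + 1

Expanding det(x·I − A) (e.g. by cofactor expansion or by noting that A is similar to its Jordan form J, which has the same characteristic polynomial as A) gives
  χ_A(x) = x^3 + 3*x^2 + 3*x + 1
which factors as (x + 1)^3. The eigenvalues (with algebraic multiplicities) are λ = -1 with multiplicity 3.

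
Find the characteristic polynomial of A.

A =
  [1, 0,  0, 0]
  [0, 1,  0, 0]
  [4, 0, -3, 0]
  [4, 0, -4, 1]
x^4 - 6*x^2 + 8*x - 3

Expanding det(x·I − A) (e.g. by cofactor expansion or by noting that A is similar to its Jordan form J, which has the same characteristic polynomial as A) gives
  χ_A(x) = x^4 - 6*x^2 + 8*x - 3
which factors as (x - 1)^3*(x + 3). The eigenvalues (with algebraic multiplicities) are λ = -3 with multiplicity 1, λ = 1 with multiplicity 3.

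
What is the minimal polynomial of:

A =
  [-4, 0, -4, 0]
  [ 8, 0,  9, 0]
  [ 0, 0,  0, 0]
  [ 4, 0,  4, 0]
x^3 + 4*x^2

The characteristic polynomial is χ_A(x) = x^3*(x + 4), so the eigenvalues are known. The minimal polynomial is
  m_A(x) = Π_λ (x − λ)^{k_λ}
where k_λ is the size of the *largest* Jordan block for λ (equivalently, the smallest k with (A − λI)^k v = 0 for every generalised eigenvector v of λ).

  λ = -4: largest Jordan block has size 1, contributing (x + 4)
  λ = 0: largest Jordan block has size 2, contributing (x − 0)^2

So m_A(x) = x^2*(x + 4) = x^3 + 4*x^2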